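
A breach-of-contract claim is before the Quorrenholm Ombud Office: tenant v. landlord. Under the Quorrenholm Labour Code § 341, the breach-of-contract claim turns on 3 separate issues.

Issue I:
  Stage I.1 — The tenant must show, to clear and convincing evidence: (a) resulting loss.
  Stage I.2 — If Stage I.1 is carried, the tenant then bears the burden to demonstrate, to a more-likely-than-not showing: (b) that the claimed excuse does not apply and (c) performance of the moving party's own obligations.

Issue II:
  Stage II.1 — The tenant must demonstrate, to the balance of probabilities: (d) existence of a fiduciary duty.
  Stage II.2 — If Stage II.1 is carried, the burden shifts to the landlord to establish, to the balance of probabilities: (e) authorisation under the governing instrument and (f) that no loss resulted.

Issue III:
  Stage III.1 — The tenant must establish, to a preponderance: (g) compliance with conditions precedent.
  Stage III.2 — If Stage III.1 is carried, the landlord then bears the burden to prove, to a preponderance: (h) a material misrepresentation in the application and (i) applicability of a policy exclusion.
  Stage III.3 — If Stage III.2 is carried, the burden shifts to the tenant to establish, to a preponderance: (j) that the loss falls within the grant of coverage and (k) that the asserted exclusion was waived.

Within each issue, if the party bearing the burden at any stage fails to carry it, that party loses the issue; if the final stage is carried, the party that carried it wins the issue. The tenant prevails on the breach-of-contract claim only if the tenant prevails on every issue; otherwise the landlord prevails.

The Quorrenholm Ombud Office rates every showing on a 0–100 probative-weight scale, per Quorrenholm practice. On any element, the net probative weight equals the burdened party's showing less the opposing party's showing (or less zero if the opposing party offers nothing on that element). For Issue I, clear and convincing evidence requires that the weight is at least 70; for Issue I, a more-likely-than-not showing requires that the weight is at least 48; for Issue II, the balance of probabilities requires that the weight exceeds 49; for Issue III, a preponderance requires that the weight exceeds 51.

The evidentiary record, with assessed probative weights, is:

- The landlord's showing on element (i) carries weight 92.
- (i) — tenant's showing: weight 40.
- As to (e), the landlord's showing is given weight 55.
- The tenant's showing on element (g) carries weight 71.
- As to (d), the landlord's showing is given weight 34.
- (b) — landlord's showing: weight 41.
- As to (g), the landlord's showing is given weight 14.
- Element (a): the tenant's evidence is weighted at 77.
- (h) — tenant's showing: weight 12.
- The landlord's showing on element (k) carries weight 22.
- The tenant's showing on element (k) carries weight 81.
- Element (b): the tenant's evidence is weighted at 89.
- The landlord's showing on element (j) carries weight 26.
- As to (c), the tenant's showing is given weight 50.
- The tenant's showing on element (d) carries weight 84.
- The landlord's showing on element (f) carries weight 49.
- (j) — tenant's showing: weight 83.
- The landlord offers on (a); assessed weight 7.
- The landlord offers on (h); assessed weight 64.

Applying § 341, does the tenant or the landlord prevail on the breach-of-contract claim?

— Issue I —
At Stage I.1 the tenant must meet clear and convincing evidence (weight is at least 70): on (a) the weight is 77 less the opposing 7 gives net 70, ≥ 70, so (a) meets the standard.
  Stage I.1 is satisfied; the tenant continues to bear the burden.
At Stage I.2 the tenant must meet a more-likely-than-not showing (weight is at least 48): on (b) the weight is 89 less the opposing 41 gives net 48, ≥ 48, so (b) meets the standard; on (c) the weight is 50, ≥ 48, so (c) meets the standard.
  The tenant carries the last stage.
All stages carried — the tenant prevails on this issue.
— Issue II —
Stage II.1 (tenant, the balance of probabilities, weight exceeds 49): (d) net 84−34=50 > 49 — meets.
  All elements met. The burden passes to the landlord.
Stage II.2 (landlord, the balance of probabilities, weight exceeds 49): (e) 55 > 49 — meets; (f) 49 ≤ 49 — fails.
  Not every element is met, so the landlord fails to carry Stage II.2.
The tenant prevails on this issue.
— Issue III —
At Stage III.1 the tenant must meet a preponderance (weight exceeds 51): on (g) the weight is 71 less the opposing 14 gives net 57, which does exceed 51, so (g) meets the standard.
  Stage III.1 is satisfied; the onus moves to the landlord.
At Stage III.2 the landlord must meet a preponderance (weight exceeds 51): on (h) the weight is 64 less the opposing 12 gives net 52, which does exceed 51, so (h) meets the standard; on (i) the weight is 92 less the opposing 40 gives net 52, > 51, so (i) meets the standard.
  All elements met. The burden passes to the tenant.
At Stage III.3 the tenant must meet a preponderance (weight exceeds 51): on (j) the weight is 83 less the opposing 26 gives net 57, > 51, so (j) meets the standard; on (k) the weight is 81 less the opposing 22 gives net 59, which does exceed 51, so (k) meets the standard.
  Stage III.3 carried; the final stage is satisfied.
With every stage satisfied, the tenant prevails on this issue.
Per-issue: Issue I → tenant; Issue II → tenant; Issue III → tenant. The tenant must prevail on every issue; overall, the tenant prevails.

tenant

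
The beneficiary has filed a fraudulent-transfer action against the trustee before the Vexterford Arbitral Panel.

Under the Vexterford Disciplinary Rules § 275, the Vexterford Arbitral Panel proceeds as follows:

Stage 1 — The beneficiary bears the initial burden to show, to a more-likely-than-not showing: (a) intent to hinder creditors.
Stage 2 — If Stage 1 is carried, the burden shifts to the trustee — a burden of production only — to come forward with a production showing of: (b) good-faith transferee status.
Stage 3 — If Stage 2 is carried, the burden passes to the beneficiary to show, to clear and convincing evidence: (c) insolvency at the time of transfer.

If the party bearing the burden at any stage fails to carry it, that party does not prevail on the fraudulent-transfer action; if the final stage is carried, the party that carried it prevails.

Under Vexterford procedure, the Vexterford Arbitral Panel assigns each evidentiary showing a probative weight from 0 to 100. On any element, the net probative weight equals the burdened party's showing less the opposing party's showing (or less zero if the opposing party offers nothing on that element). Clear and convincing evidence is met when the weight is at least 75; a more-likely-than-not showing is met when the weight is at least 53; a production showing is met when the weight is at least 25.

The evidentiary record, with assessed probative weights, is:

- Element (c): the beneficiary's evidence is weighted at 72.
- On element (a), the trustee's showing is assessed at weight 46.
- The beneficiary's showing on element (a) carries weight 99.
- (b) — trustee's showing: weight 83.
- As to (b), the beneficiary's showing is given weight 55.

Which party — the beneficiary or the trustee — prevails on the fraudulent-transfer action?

trustee

At Stage 1 the beneficiary must meet a more-likely-than-not showing (weight is at least 53): on (a) the weight is 99 less the opposing 46 gives net 53, which does reach 53, so (a) meets the standard.
  All elements met. The burden passes to the trustee.
At Stage 2 the trustee must meet a production showing (weight is at least 25): on (b) the weight is 83 less the opposing 55 gives net 28, which does reach 25, so (b) meets the standard.
  Stage 2 carried; the burden shifts to the beneficiary.
At Stage 3 the beneficiary must meet clear and convincing evidence (weight is at least 75): on (c) the weight is 72, < 75, so (c) does not meet the standard.
  Stage 3 not carried; the beneficiary fails its burden.
So the trustee prevails.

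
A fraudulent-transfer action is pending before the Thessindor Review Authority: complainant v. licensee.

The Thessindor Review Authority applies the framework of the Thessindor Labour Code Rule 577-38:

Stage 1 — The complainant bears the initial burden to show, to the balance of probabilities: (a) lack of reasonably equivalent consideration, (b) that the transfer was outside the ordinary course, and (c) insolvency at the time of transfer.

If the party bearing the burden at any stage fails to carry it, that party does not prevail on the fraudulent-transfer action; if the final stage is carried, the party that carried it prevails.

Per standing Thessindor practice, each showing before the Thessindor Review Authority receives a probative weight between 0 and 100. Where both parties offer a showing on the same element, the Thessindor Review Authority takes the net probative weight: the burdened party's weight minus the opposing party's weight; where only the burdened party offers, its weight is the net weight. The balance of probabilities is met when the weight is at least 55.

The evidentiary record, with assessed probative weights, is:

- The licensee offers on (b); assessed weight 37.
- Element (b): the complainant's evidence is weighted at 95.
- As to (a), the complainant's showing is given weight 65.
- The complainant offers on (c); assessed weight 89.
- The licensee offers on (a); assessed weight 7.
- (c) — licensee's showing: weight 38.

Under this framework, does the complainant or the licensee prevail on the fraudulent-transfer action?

Stage 1 — burden on complainant; standard: the balance of probabilities (weight is at least 55).
    (a): 65 − 7 = 58 ≥ 55 [met]
    (b): 95 − 37 = 58 ≥ 55 [met]
    (c): 89 − 38 = 51 < 55 [not met]
  Stage 1 not carried; the complainant fails its burden.
The licensee prevails.

licensee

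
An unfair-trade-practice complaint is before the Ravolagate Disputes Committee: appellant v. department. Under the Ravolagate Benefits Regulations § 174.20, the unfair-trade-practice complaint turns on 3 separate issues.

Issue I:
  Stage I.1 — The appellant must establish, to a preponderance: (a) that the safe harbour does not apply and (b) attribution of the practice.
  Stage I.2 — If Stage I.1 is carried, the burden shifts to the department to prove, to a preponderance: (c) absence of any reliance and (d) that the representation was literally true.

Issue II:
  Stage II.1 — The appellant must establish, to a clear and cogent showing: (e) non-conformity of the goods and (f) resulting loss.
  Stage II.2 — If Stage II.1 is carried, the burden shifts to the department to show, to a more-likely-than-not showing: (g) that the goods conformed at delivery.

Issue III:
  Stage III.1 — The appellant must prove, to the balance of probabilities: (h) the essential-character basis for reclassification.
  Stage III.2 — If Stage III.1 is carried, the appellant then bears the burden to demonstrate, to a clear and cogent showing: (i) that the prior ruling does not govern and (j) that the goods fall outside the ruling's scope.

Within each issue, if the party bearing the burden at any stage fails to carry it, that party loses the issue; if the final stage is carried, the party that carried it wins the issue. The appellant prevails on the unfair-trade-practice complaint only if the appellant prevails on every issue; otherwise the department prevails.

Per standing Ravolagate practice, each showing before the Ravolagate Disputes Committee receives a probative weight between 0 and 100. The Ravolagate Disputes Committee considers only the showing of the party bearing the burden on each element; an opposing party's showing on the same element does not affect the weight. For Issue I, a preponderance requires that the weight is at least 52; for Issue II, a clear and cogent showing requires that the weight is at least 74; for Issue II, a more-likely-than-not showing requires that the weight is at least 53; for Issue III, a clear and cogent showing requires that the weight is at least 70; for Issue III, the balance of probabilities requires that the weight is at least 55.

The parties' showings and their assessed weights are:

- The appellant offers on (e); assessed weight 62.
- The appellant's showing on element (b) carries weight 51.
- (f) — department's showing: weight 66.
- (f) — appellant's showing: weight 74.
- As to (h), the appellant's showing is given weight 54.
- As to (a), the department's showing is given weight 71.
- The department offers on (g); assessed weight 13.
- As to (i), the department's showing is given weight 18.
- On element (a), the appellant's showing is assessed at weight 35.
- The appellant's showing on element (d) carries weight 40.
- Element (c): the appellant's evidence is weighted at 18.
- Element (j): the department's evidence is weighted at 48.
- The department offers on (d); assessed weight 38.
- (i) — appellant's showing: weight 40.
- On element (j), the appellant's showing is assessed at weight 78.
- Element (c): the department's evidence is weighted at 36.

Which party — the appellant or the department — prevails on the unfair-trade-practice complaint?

— Issue I —
Stage I.1 — burden on appellant; standard: a preponderance (weight is at least 52).
    (a): 35 (department's 71 disregarded) < 52 [not met]
    (b): 51 < 52 [not met]
  Stage I.1 not carried; the appellant fails its burden.
So the department prevails on this issue.
— Issue II —
Stage II.1 (appellant, a clear and cogent showing, weight is at least 74): (e) 62 < 74 — fails; (f) 74 (department's 66 disregarded) ≥ 74 — meets.
  The appellant does not carry Stage II.1.
The department prevails on this issue.
— Issue III —
At Stage III.1 the appellant must meet the balance of probabilities (weight is at least 55): on (h) the weight is 54, < 55, so (h) does not meet the standard.
  Not every element is met, so the appellant fails to carry Stage III.1.
The analysis ends at Stage III.1; the department prevails on this issue.
Per-issue: Issue I → department; Issue II → department; Issue III → department. The appellant must prevail on every issue; overall, the department prevails.

department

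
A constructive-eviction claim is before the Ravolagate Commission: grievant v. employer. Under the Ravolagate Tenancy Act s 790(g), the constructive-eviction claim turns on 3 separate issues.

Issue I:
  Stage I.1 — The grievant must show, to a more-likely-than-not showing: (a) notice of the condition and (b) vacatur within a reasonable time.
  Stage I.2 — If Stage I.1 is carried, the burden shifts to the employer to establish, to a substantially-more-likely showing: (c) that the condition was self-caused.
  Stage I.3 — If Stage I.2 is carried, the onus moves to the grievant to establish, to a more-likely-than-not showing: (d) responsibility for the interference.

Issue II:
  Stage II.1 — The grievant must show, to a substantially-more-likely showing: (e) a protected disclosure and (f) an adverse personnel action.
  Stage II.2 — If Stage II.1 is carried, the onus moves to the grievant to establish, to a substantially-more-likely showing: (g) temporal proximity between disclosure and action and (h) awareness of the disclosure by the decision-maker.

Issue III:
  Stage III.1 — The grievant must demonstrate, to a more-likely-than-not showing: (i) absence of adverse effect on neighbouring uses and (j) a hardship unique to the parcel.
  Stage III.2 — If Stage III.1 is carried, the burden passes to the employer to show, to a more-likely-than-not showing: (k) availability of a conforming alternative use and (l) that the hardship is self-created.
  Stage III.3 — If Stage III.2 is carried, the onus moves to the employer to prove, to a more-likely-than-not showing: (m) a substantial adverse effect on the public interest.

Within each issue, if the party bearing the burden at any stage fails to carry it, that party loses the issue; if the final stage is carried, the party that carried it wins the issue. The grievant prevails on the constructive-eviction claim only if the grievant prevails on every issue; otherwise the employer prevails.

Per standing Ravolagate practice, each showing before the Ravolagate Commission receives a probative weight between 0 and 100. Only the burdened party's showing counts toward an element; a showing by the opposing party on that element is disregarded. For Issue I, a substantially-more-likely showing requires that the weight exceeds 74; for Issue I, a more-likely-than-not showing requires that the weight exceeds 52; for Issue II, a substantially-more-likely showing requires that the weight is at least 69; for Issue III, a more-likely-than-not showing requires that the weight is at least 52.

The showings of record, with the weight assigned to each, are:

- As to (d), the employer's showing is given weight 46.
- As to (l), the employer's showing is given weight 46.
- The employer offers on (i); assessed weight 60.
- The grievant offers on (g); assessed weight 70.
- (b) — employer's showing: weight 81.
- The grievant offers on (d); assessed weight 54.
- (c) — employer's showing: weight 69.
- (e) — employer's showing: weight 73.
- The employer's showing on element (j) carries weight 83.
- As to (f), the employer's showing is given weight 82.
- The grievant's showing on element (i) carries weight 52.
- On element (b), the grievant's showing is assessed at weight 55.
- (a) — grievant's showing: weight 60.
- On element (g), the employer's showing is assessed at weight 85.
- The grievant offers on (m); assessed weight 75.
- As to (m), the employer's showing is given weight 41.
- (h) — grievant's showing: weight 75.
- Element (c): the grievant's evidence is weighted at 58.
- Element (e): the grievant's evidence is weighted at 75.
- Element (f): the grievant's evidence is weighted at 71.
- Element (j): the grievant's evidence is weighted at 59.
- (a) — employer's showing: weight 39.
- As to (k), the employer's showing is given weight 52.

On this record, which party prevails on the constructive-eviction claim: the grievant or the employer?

grievant

— Issue I —
Stage I.1 (grievant, a more-likely-than-not showing, weight exceeds 52): (a) 60 (employer's 39 disregarded) > 52 — meets; (b) 55 (employer's 81 disregarded) > 52 — meets.
  All elements met. The burden passes to the employer.
Stage I.2 (employer, a substantially-more-likely showing, weight exceeds 74): (c) 69 (grievant's 58 disregarded) ≤ 74 — fails.
  Stage I.2 not carried; the employer fails its burden.
The analysis ends at Stage I.2; the grievant prevails on this issue.
— Issue II —
Stage II.1 — burden on grievant; standard: a substantially-more-likely showing (weight is at least 69).
    (e): 75 (employer's 73 disregarded) ≥ 69 [met]
    (f): 71 (employer's 82 disregarded) ≥ 69 [met]
  Stage II.1 carried; the burden remains with the grievant.
Stage II.2 — burden on grievant; standard: a substantially-more-likely showing (weight is at least 69).
    (g): 70 (employer's 85 disregarded) ≥ 69 [met]
    (h): 75 ≥ 69 [met]
  Stage II.2 carried; the final stage is satisfied.
All stages carried — the grievant prevails on this issue.
— Issue III —
Stage III.1 (grievant, a more-likely-than-not showing, weight is at least 52): (i) 52 (employer's 60 disregarded) ≥ 52 — meets; (j) 59 (employer's 83 disregarded) ≥ 52 — meets.
  The grievant carries Stage III.1; the employer now bears the burden.
Stage III.2 (employer, a more-likely-than-not showing, weight is at least 52): (k) 52 ≥ 52 — meets; (l) 46 < 52 — fails.
  Not every element is met, so the employer fails to carry Stage III.2.
So the grievant prevails on this issue.
Per-issue: Issue I → grievant; Issue II → grievant; Issue III → grievant. The grievant must prevail on every issue; overall, the grievant prevails.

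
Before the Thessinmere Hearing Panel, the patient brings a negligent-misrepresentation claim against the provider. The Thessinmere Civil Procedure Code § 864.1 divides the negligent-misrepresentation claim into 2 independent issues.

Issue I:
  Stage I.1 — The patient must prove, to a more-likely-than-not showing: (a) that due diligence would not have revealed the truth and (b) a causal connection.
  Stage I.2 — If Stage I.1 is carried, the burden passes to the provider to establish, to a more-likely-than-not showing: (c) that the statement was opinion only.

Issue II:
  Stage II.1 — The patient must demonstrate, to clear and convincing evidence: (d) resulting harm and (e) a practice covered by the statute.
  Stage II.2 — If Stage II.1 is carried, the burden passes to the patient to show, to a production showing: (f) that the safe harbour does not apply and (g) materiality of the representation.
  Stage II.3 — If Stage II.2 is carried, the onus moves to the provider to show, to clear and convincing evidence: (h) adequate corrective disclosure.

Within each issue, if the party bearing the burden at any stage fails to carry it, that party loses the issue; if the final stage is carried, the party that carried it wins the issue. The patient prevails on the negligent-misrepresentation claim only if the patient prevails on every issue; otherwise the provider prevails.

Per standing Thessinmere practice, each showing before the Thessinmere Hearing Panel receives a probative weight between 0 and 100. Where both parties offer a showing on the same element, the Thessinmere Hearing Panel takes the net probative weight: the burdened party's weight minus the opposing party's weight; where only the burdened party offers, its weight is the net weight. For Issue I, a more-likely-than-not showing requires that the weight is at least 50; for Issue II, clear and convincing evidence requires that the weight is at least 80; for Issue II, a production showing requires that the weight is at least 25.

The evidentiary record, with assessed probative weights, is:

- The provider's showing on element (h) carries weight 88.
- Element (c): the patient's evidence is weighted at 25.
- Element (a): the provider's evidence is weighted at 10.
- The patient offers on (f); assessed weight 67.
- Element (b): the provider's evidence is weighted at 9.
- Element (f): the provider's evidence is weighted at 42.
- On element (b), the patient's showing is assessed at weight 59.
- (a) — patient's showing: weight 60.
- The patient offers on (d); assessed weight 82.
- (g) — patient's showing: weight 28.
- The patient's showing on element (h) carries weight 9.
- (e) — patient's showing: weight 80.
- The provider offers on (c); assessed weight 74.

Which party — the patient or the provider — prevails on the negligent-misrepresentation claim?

— Issue I —
Stage I.1 (patient, a more-likely-than-not showing, weight is at least 50): (a) net 60−10=50 ≥ 50 — meets; (b) net 59−9=50 ≥ 50 — meets.
  All elements met. The burden passes to the provider.
Stage I.2 (provider, a more-likely-than-not showing, weight is at least 50): (c) net 74−25=49 < 50 — fails.
  Stage I.2 not carried; the provider fails its burden.
So the patient prevails on this issue.
— Issue II —
At Stage II.1 the patient must meet clear and convincing evidence (weight is at least 80): on (d) the weight is 82, which does reach 80, so (d) meets the standard; on (e) the weight is 80, ≥ 80, so (e) meets the standard.
  Stage II.1 carried; the burden remains with the patient.
At Stage II.2 the patient must meet a production showing (weight is at least 25): on (f) the weight is 67 less the opposing 42 gives net 25, ≥ 25, so (f) meets the standard; on (g) the weight is 28, which does reach 25, so (g) meets the standard.
  Stage II.2 is satisfied; the onus moves to the provider.
At Stage II.3 the provider must meet clear and convincing evidence (weight is at least 80): on (h) the weight is 88 less the opposing 9 gives net 79, < 80, so (h) does not meet the standard.
  Stage II.3 not carried; the provider fails its burden.
The analysis ends at Stage II.3; the patient prevails on this issue.
Per-issue: Issue I → patient; Issue II → patient. The patient must prevail on every issue; overall, the patient prevails.

patient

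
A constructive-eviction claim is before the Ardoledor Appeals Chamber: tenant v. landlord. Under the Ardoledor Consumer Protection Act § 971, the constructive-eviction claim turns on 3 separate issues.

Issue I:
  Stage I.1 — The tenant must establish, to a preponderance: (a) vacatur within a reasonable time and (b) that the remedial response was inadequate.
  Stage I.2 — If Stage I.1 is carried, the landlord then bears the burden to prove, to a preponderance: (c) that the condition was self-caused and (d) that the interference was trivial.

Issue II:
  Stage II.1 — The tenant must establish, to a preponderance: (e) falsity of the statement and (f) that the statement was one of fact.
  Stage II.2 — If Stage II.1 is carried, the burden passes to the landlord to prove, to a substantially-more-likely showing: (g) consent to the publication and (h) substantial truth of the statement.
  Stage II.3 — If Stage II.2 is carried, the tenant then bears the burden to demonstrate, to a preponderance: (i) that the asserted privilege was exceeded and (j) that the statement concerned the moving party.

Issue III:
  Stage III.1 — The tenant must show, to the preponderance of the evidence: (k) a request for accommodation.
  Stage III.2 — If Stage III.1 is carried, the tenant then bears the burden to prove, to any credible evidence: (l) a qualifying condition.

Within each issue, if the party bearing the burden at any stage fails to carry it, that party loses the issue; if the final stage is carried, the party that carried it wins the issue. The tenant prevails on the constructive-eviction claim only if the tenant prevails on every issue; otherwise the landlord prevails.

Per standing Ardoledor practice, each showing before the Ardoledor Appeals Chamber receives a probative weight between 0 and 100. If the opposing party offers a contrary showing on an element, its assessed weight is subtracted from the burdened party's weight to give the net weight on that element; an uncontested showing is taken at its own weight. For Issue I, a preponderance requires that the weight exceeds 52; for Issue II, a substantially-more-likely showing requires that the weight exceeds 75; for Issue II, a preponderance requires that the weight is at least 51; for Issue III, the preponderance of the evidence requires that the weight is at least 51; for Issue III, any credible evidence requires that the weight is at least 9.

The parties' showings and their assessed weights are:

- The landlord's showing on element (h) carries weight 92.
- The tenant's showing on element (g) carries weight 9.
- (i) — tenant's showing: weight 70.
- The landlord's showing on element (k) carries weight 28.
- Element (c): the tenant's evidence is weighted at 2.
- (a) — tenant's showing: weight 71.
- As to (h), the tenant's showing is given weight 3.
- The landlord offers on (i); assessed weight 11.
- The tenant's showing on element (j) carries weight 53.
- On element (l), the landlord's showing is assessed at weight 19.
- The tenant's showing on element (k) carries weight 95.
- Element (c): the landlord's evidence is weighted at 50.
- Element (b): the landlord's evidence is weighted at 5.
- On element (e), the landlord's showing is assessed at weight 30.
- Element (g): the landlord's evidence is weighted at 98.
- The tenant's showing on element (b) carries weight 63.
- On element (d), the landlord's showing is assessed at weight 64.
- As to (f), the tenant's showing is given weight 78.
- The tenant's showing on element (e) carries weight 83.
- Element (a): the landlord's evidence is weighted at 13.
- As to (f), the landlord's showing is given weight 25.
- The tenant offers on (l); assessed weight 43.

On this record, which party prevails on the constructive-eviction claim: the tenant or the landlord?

— Issue I —
Stage I.1 (tenant, a preponderance, weight exceeds 52): (a) net 71−13=58 > 52 — meets; (b) net 63−5=58 > 52 — meets.
  Stage I.1 is satisfied; the onus moves to the landlord.
Stage I.2 (landlord, a preponderance, weight exceeds 52): (c) net 50−2=48 ≤ 52 — fails; (d) 64 > 52 — meets.
  Stage I.2 not carried; the landlord fails its burden.
The analysis ends at Stage I.2; the tenant prevails on this issue.
— Issue II —
Stage II.1 — burden on tenant; standard: a preponderance (weight is at least 51).
    (e): 83 − 30 = 53 ≥ 51 [met]
    (f): 78 − 25 = 53 ≥ 51 [met]
  The tenant carries Stage II.1; the landlord now bears the burden.
Stage II.2 — burden on landlord; standard: a substantially-more-likely showing (weight exceeds 75).
    (g): 98 − 9 = 89 > 75 [met]
    (h): 92 − 3 = 89 > 75 [met]
  The landlord carries Stage II.2; the tenant now bears the burden.
Stage II.3 — burden on tenant; standard: a preponderance (weight is at least 51).
    (i): 70 − 11 = 59 ≥ 51 [met]
    (j): 53 ≥ 51 [met]
  All elements met at the final stage.
With every stage satisfied, the tenant prevails on this issue.
— Issue III —
Stage III.1 — burden on tenant; standard: the preponderance of the evidence (weight is at least 51).
    (k): 95 − 28 = 67 ≥ 51 [met]
  Stage III.1 carried; the burden remains with the tenant.
Stage III.2 — burden on tenant; standard: any credible evidence (weight is at least 9).
    (l): 43 − 19 = 24 ≥ 9 [met]
  The tenant carries the last stage.
All stages carried — the tenant prevails on this issue.
Per-issue: Issue I → tenant; Issue II → tenant; Issue III → tenant. The tenant must prevail on every issue; overall, the tenant prevails.

tenant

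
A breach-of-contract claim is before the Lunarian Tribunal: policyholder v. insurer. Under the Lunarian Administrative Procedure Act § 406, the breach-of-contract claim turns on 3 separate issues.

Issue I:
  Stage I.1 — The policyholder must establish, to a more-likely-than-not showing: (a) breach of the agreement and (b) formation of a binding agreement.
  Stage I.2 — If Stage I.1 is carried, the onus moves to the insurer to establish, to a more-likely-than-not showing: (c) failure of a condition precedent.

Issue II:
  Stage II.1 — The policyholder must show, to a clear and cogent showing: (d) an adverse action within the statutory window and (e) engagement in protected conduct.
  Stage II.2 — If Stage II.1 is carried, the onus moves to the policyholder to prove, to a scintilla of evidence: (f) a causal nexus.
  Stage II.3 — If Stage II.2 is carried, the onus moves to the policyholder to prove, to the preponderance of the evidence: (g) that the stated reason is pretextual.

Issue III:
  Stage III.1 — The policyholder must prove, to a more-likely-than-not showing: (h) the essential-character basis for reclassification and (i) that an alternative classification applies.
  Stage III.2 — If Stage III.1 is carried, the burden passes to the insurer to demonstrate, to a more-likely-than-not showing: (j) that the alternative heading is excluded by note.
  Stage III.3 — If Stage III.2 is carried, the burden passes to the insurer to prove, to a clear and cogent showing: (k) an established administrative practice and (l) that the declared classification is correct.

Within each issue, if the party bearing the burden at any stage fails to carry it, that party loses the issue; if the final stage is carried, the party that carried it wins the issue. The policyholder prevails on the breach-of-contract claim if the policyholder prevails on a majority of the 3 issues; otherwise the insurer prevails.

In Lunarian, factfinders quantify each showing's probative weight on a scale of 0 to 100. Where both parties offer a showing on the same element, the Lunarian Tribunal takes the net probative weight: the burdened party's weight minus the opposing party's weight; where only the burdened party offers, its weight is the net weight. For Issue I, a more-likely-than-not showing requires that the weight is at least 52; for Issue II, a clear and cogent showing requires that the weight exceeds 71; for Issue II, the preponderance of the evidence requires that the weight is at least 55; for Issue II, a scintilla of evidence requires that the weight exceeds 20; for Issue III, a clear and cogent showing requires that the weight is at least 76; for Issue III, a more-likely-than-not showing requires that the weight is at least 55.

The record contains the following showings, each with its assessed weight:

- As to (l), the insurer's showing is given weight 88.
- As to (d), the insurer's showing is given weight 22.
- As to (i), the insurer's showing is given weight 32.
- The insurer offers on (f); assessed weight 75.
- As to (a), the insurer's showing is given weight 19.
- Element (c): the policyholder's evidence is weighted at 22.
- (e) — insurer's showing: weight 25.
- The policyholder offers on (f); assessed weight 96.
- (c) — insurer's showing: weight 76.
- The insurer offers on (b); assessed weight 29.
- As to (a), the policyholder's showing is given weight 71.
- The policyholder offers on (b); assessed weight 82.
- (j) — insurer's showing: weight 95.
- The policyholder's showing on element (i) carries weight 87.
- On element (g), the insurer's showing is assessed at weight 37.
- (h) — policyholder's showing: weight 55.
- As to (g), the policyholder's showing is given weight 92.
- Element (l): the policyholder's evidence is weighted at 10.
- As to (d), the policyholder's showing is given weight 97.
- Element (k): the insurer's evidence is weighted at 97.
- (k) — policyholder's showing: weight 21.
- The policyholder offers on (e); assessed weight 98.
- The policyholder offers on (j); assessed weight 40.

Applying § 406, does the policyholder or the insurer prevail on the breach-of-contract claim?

— Issue I —
At Stage I.1 the policyholder must meet a more-likely-than-not showing (weight is at least 52): on (a) the weight is 71 less the opposing 19 gives net 52, ≥ 52, so (a) meets the standard; on (b) the weight is 82 less the opposing 29 gives net 53, which does reach 52, so (b) meets the standard.
  Stage I.1 carried; the burden shifts to the insurer.
At Stage I.2 the insurer must meet a more-likely-than-not showing (weight is at least 52): on (c) the weight is 76 less the opposing 22 gives net 54, which does reach 52, so (c) meets the standard.
  All elements met at the final stage.
With every stage satisfied, the insurer prevails on this issue.
— Issue II —
Stage II.1 (policyholder, a clear and cogent showing, weight exceeds 71): (d) net 97−22=75 > 71 — meets; (e) net 98−25=73 > 71 — meets.
  Stage II.1 is satisfied; the policyholder continues to bear the burden.
Stage II.2 (policyholder, a scintilla of evidence, weight exceeds 20): (f) net 96−75=21 > 20 — meets.
  Stage II.2 is satisfied; the policyholder continues to bear the burden.
Stage II.3 (policyholder, the preponderance of the evidence, weight is at least 55): (g) net 92−37=55 ≥ 55 — meets.
  The policyholder carries the last stage.
With every stage satisfied, the policyholder prevails on this issue.
— Issue III —
At Stage III.1 the policyholder must meet a more-likely-than-not showing (weight is at least 55): on (h) the weight is 55, ≥ 55, so (h) meets the standard; on (i) the weight is 87 less the opposing 32 gives net 55, ≥ 55, so (i) meets the standard.
  The policyholder carries Stage III.1; the insurer now bears the burden.
At Stage III.2 the insurer must meet a more-likely-than-not showing (weight is at least 55): on (j) the weight is 95 less the opposing 40 gives net 55, ≥ 55, so (j) meets the standard.
  Stage III.2 carried; the burden remains with the insurer.
At Stage III.3 the insurer must meet a clear and cogent showing (weight is at least 76): on (k) the weight is 97 less the opposing 21 gives net 76, ≥ 76, so (k) meets the standard; on (l) the weight is 88 less the opposing 10 gives net 78, which does reach 76, so (l) meets the standard.
  The insurer carries the last stage.
With every stage satisfied, the insurer prevails on this issue.
Per-issue: Issue I → insurer; Issue II → policyholder; Issue III → insurer. The policyholder must prevail on a majority of issues; overall, the insurer prevails.

insurer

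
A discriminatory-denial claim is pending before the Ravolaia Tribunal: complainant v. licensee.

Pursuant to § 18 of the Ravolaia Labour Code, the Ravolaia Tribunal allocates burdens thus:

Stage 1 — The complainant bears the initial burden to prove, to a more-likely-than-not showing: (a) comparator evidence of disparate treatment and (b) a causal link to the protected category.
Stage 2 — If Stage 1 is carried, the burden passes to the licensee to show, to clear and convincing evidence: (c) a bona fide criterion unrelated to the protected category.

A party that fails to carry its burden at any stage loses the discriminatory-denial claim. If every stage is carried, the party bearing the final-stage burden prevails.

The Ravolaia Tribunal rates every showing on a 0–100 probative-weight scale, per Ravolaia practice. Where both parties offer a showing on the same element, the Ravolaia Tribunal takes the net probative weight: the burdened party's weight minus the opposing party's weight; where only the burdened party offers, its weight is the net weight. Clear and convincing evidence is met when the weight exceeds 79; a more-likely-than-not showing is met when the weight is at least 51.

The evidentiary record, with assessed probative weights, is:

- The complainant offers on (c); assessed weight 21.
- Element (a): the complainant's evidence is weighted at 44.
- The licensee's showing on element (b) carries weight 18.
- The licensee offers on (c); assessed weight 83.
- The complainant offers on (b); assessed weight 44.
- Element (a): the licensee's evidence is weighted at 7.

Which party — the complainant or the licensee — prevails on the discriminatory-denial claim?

At Stage 1 the complainant must meet a more-likely-than-not showing (weight is at least 51): on (a) the weight is 44 less the opposing 7 gives net 37, < 51, so (a) does not meet the standard; on (b) the weight is 44 less the opposing 18 gives net 26, which does not reach 51, so (b) does not meet the standard.
  The complainant does not carry Stage 1.
So the licensee prevails.

licensee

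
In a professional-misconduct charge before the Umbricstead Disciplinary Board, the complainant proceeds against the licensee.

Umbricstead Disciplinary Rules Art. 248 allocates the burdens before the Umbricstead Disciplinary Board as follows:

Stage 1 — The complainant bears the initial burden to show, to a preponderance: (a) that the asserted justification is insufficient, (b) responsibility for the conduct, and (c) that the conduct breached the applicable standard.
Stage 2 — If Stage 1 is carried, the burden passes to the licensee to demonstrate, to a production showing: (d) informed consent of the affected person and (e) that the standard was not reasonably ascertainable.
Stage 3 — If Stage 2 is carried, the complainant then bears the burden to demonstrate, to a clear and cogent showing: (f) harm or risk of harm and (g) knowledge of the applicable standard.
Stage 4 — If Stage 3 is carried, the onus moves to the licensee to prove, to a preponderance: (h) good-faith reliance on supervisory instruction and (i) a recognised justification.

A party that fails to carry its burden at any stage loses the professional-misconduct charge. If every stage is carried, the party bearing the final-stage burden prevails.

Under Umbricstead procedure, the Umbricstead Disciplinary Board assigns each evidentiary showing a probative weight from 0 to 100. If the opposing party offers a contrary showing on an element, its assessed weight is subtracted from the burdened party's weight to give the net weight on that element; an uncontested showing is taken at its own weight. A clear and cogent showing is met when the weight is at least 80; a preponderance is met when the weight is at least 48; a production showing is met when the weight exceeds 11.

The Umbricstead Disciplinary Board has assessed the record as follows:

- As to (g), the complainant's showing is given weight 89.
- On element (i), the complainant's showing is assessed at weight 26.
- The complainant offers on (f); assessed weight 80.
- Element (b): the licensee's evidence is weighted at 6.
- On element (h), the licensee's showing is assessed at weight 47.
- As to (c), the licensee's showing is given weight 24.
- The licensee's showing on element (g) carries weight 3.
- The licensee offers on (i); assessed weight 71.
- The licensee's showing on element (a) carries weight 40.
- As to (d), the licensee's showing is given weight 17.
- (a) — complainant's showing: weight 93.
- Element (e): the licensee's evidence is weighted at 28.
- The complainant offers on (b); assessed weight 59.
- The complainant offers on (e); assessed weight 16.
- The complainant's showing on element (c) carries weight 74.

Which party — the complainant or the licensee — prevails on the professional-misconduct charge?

Stage 1 (complainant, a preponderance, weight is at least 48): (a) net 93−40=53 ≥ 48 — meets; (b) net 59−6=53 ≥ 48 — meets; (c) net 74−24=50 ≥ 48 — meets.
  Stage 1 carried; the burden shifts to the licensee.
Stage 2 (licensee, a production showing, weight exceeds 11): (d) 17 > 11 — meets; (e) net 28−16=12 > 11 — meets.
  Stage 2 carried; the burden shifts to the complainant.
Stage 3 (complainant, a clear and cogent showing, weight is at least 80): (f) 80 ≥ 80 — meets; (g) net 89−3=86 ≥ 80 — meets.
  Stage 3 is satisfied; the onus moves to the licensee.
Stage 4 (licensee, a preponderance, weight is at least 48): (h) 47 < 48 — fails; (i) net 71−26=45 < 48 — fails.
  The licensee does not carry Stage 4.
The analysis ends at Stage 4; the complainant prevails.

complainant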